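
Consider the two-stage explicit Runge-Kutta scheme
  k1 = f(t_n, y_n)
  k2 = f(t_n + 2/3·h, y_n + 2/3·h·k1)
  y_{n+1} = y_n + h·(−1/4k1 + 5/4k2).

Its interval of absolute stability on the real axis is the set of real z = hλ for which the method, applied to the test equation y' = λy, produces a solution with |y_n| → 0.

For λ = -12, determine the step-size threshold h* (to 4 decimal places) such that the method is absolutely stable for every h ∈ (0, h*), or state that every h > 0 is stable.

(-1.2000,0); λ=-12 ⇒ h* = (6/5)/12 = 0.1000.

On y'=λy, z=hλ:
  k1=λy_n ⇒ h·k1=z·y_n;  k2=λ(1+2/3z)y_n ⇒ h·k2=z(1+2/3z)y_n
  y_{n+1}/y_n = 1 − 1/4z + 5/4z(1+2/3z) = 1 + z + 5/6z²
  Hence R(z) = 1 + z + 5/6z².

Need |R(x)|<1, x<0.
x=-1.3: |R|=1.1083
R=1: x+5/6x²=0 ⇒ x=−6/5=-1.2000; min R=1−1/(4·5/6)=0.7000>−1
Confirm numerically:
  x=-1.119: |R|=0.92447 <1
  x=-1.031: |R|=0.85480 <1
  x=-0.826: |R|=0.74256 <1
  x=-1.761: |R|=1.82327 >1
  x=-1.334: |R|=1.14896 >1
Interval (-1.2000, 0).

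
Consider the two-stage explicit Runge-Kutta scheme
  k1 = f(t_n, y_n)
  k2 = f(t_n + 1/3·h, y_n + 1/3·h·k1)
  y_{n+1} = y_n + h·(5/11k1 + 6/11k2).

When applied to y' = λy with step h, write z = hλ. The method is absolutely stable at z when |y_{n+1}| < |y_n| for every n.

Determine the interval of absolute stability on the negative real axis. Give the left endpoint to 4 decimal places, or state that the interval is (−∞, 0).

(-5.5000, 0).

With y'=λy (z=hλ):
  k1=λy_n ⇒ h·k1=z·y_n;  k2=λ(1+1/3z)y_n ⇒ h·k2=z(1+1/3z)y_n
  y_{n+1}/y_n = 1 + 5/11z + 6/11z(1+1/3z) = 1 + z + 2/11z²
  so R(z) = 1 + z + 2/11z².

Find x<0 with |R(x)|<1.
x=-0.97: |R|=0.2011
R=1: x+2/11x²=0 ⇒ x=−11/2=-5.5000; min R=1−1/(4·2/11)=-0.3750>−1
Confirm numerically:
  x=-5.277: |R|=0.78604 <1
  x=-4.491: |R|=0.17611 <1
  x=-4.266: |R|=0.04286 <1
  x=-3.696: |R|=0.21229 <1
  x=-6.088: |R|=1.65086 >1
  x=-5.890: |R|=1.41765 >1
  x=-5.686: |R|=1.19229 >1
Stable set (-5.5000, 0).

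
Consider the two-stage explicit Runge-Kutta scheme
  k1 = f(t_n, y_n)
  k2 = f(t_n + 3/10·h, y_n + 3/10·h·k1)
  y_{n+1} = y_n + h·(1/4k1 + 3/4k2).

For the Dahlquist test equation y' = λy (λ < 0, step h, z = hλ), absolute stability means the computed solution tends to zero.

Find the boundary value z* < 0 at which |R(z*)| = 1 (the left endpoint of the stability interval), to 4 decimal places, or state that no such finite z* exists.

left endpoint -4.4444.

Set f=λy, z=hλ:
  k1=λy_n ⇒ h·k1=z·y_n;  k2=λ(1+3/10z)y_n ⇒ h·k2=z(1+3/10z)y_n
  y_{n+1}/y_n = 1 + 1/4z + 3/4z(1+3/10z) = 1 + z + 9/40z²
  so R(z) = 1 + z + 9/40z².

Solve |R(x)|<1 on ℝ⁻.
x=-1.76: |R|=0.0630
R=1: x+9/40x²=0 ⇒ x=−40/9=-4.4444; min R=1−1/(4·9/40)=-0.1111>−1
Confirm numerically:
  x=-3.659: |R|=0.35336 <1
  x=-3.648: |R|=0.34628 <1
  x=-2.550: |R|=0.08694 <1
  x=-1.973: |R|=0.09714 <1
  x=-4.934: |R|=1.54348 >1
  x=-4.856: |R|=1.44967 >1
  x=-4.761: |R|=1.33910 >1
Interval (-4.4444, 0).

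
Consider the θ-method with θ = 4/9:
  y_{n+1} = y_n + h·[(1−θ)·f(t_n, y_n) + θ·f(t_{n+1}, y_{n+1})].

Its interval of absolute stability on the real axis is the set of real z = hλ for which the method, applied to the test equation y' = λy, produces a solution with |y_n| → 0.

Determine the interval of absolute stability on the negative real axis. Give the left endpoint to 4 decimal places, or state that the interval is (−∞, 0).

(-18.0000, 0).

On y'=λy, z=hλ:
  y_{n+1} = y_n + z·[5/9·y_n + 4/9·y_{n+1}] ⇒ (1 − 4/9z)y_{n+1} = (1 + 5/9z)y_n
  Hence R(z) = (1 + 5/9z)/(1 − 4/9z).

Boundary: |R(x)|=1, x<0.
x=-0.99: |R|=0.3125
R=−1: 1+5/9x = −1+4/9x ⇒ -1/9x=2 ⇒ x=2/(-1/9)=-18.0000
Confirm numerically:
  x=-14.729: |R|=0.95184 <1
  x=-13.496: |R|=0.92849 <1
  x=-9.323: |R|=0.81256 <1
  x=-18.281: |R|=1.00342 >1
  x=-18.226: |R|=1.00276 >1
So |R|<1 on (-18.0000, 0).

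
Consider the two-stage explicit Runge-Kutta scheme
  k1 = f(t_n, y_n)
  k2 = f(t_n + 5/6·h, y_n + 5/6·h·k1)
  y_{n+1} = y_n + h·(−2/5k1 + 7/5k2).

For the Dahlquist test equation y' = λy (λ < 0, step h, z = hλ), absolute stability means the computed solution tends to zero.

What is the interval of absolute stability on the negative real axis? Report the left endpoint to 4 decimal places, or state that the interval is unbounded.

z∈(-0.8571,0).

Test eqn y'=λy, z=hλ:
  k1=λy_n ⇒ h·k1=z·y_n;  k2=λ(1+5/6z)y_n ⇒ h·k2=z(1+5/6z)y_n
  y_{n+1}/y_n = 1 − 2/5z + 7/5z(1+5/6z) = 1 + z + 7/6z²
  so R(z) = 1 + z + 7/6z².

Solve |R(x)|<1 on ℝ⁻.
x=-0.81: |R|=0.9555
R=1: x+7/6x²=0 ⇒ x=−6/7=-0.8571; min R=1−1/(4·7/6)=0.7857>−1
Confirm numerically:
  x=-0.777: |R|=0.92735 <1
  x=-0.738: |R|=0.89742 <1
  x=-0.699: |R|=0.87103 <1
  x=-0.480: |R|=0.78880 <1
  x=-1.238: |R|=1.55008 >1
  x=-0.948: |R|=1.10049 >1
  x=-0.901: |R|=1.04610 >1
So |R|<1 on (-0.8571, 0).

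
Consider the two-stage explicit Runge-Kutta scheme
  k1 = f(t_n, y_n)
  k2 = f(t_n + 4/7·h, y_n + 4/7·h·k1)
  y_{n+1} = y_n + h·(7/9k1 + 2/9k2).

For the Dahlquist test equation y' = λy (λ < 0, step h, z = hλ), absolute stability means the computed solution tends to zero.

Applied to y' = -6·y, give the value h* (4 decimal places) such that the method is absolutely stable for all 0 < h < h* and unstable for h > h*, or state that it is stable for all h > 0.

Set f=λy, z=hλ:
  k1=λy_n ⇒ h·k1=z·y_n;  k2=λ(1+4/7z)y_n ⇒ h·k2=z(1+4/7z)y_n
  y_{n+1}/y_n = 1 + 7/9z + 2/9z(1+4/7z) = 1 + z + 8/63z²
  so R(z) = 1 + z + 8/63z².

Solve |R(x)|<1 on ℝ⁻.
x=-1.01: |R|=0.1195
R=1: x+8/63x²=0 ⇒ x=−63/8=-7.8750; min R=1−1/(4·8/63)=-0.9688>−1
Confirm numerically:
  x=-7.485: |R|=0.62931 <1
  x=-5.015: |R|=0.82132 <1
  x=-4.659: |R|=0.90265 <1
  x=-4.118: |R|=0.96461 <1
  x=-8.291: |R|=1.43798 >1
  x=-8.239: |R|=1.38082 >1
  x=-8.109: |R|=1.24095 >1
Stable set (-7.8750, 0).

(-7.8750,0); λ=-6 ⇒ h* = (63/8)/6 = 1.3125.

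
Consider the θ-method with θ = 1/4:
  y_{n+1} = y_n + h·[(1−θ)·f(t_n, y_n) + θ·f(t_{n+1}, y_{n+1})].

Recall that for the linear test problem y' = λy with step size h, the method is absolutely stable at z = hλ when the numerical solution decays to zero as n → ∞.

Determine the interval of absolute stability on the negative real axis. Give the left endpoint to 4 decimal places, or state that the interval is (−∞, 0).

(-4.0000, 0).

On y'=λy, z=hλ:
  y_{n+1} = y_n + z·[3/4·y_n + 1/4·y_{n+1}] ⇒ (1 − 1/4z)y_{n+1} = (1 + 3/4z)y_n
  so R(z) = (1 + 3/4z)/(1 − 1/4z).

Boundary: |R(x)|=1, x<0.
x=-1.36: |R|=0.0149
R=−1: 1+3/4x = −1+1/4x ⇒ -1/2x=2 ⇒ x=2/(-1/2)=-4.0000
Confirm numerically:
  x=-2.644: |R|=0.59181 <1
  x=-2.582: |R|=0.56913 <1
  x=-2.286: |R|=0.45466 <1
  x=-4.593: |R|=1.13802 >1
  x=-4.288: |R|=1.06950 >1
  x=-4.222: |R|=1.05400 >1
So |R|<1 on (-4.0000, 0).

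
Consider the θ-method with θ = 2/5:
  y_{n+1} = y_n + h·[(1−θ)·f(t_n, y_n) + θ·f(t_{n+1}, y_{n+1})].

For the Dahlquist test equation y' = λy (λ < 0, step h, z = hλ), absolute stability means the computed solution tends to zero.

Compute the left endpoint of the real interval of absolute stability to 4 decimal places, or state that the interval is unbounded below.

On y'=λy, z=hλ:
  y_{n+1} = y_n + z·[3/5·y_n + 2/5·y_{n+1}] ⇒ (1 − 2/5z)y_{n+1} = (1 + 3/5z)y_n
  Hence R(z) = (1 + 3/5z)/(1 − 2/5z).

Solve |R(x)|<1 on ℝ⁻.
x=-0.9: |R|=0.3382
R=−1: 1+3/5x = −1+2/5x ⇒ -1/5x=2 ⇒ x=2/(-1/5)=-10.0000
Confirm numerically:
  x=-8.760: |R|=0.94494 <1
  x=-5.768: |R|=0.74407 <1
  x=-4.693: |R|=0.63110 <1
  x=-10.555: |R|=1.02126 >1
  x=-10.435: |R|=1.01681 >1
  x=-10.114: |R|=1.00452 >1
Interval (-10.0000, 0).

z* = -10.0000.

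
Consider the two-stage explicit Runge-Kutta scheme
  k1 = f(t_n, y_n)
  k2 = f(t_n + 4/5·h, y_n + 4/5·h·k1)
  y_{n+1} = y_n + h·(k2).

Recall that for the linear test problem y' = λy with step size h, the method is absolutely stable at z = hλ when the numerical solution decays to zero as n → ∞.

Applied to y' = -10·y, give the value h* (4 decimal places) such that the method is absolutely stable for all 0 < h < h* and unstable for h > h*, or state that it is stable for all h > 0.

(-1.2500,0); λ=-10 ⇒ h* = (5/4)/10 = 0.1250.

With y'=λy (z=hλ):
  k1=λy_n ⇒ h·k1=z·y_n;  k2=λ(1+4/5z)y_n ⇒ h·k2=z(1+4/5z)y_n
  y_{n+1}/y_n = 1 + z(1+4/5z) = 1 + z + 4/5z²
  R(z) = 1 + z + 4/5z².

Find x<0 with |R(x)|<1.
x=-0.37: |R|=0.7395
R=1: x+4/5x²=0 ⇒ x=−5/4=-1.2500; min R=1−1/(4·4/5)=0.6875>−1
Confirm numerically:
  x=-0.819: |R|=0.71761 <1
  x=-0.588: |R|=0.68860 <1
  x=-0.562: |R|=0.69068 <1
  x=-1.742: |R|=1.68565 >1
  x=-1.408: |R|=1.17797 >1
So |R|<1 on (-1.2500, 0).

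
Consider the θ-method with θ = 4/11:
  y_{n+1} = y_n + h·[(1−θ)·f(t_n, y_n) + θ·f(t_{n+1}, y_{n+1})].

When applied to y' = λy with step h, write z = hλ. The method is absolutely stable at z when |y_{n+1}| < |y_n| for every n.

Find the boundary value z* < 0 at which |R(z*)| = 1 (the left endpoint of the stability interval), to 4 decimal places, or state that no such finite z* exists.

left endpoint -7.3333.

With y'=λy (z=hλ):
  y_{n+1} = y_n + z·[7/11·y_n + 4/11·y_{n+1}] ⇒ (1 − 4/11z)y_{n+1} = (1 + 7/11z)y_n
  Hence R(z) = (1 + 7/11z)/(1 − 4/11z).

Boundary: |R(x)|=1, x<0.
x=-1.51: |R|=0.0252
R=−1: 1+7/11x = −1+4/11x ⇒ -3/11x=2 ⇒ x=2/(-3/11)=-7.3333
Confirm numerically:
  x=-4.288: |R|=0.67548 <1
  x=-3.302: |R|=0.50041 <1
  x=-3.230: |R|=0.48537 <1
  x=-7.811: |R|=1.03392 >1
  x=-7.401: |R|=1.00500 >1
  x=-7.386: |R|=1.00390 >1
Interval (-7.3333, 0).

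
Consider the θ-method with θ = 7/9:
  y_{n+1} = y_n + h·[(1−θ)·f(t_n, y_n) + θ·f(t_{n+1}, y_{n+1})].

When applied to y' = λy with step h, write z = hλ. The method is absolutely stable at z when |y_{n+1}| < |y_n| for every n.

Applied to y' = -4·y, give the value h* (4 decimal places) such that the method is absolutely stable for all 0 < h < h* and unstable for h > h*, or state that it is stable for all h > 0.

interval (−∞, 0). Any h>0 works for λ=-4.

With y'=λy (z=hλ):
  y_{n+1} = y_n + z·[2/9·y_n + 7/9·y_{n+1}] ⇒ (1 − 7/9z)y_{n+1} = (1 + 2/9z)y_n
  ⇒ R(z) = (1 + 2/9z)/(1 − 7/9z).

Need |R(x)|<1, x<0.
x=-0.57: |R|=0.6051
x=-2: |R|=0.2174
x=-10: |R|=0.1392
x=-100: |R|=0.2694
θ=7/9≥1/2 ⇒ |1+2/9x|<|1−7/9x| ∀x<0 ⇒ unbounded interval.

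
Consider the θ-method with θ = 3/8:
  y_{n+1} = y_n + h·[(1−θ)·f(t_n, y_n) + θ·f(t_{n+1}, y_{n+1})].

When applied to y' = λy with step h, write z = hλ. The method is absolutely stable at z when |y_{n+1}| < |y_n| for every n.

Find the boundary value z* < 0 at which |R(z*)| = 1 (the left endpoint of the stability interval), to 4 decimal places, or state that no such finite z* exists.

left endpoint -8.0000.

Test eqn y'=λy, z=hλ:
  y_{n+1} = y_n + z·[5/8·y_n + 3/8·y_{n+1}] ⇒ (1 − 3/8z)y_{n+1} = (1 + 5/8z)y_n
  Hence R(z) = (1 + 5/8z)/(1 − 3/8z).

Solve |R(x)|<1 on ℝ⁻.
x=-1.68: |R|=0.0307
R=−1: 1+5/8x = −1+3/8x ⇒ -1/4x=2 ⇒ x=2/(-1/4)=-8.0000
Confirm numerically:
  x=-5.929: |R|=0.83938 <1
  x=-5.422: |R|=0.78752 <1
  x=-5.319: |R|=0.77618 <1
  x=-5.218: |R|=0.76478 <1
  x=-8.568: |R|=1.03371 >1
  x=-8.217: |R|=1.01329 >1
So |R|<1 on (-8.0000, 0).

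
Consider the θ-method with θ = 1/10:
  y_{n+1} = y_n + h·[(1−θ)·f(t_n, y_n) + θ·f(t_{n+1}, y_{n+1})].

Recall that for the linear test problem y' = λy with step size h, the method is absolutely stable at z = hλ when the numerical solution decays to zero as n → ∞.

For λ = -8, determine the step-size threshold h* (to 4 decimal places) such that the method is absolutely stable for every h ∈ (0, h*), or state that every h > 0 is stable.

(-2.5000,0); λ=-8 ⇒ h* = (5/2)/8 = 0.3125.

On y'=λy, z=hλ:
  y_{n+1} = y_n + z·[9/10·y_n + 1/10·y_{n+1}] ⇒ (1 − 1/10z)y_{n+1} = (1 + 9/10z)y_n
  R(z) = (1 + 9/10z)/(1 − 1/10z).

Boundary: |R(x)|=1, x<0.
x=-1.64: |R|=0.4089
R=−1: 1+9/10x = −1+1/10x ⇒ -4/5x=2 ⇒ x=2/(-4/5)=-2.5000
Confirm numerically:
  x=-2.341: |R|=0.89693 <1
  x=-1.920: |R|=0.61074 <1
  x=-1.665: |R|=0.42735 <1
  x=-1.037: |R|=0.06043 <1
  x=-3.004: |R|=1.31006 >1
  x=-2.597: |R|=1.06160 >1
Stable set (-2.5000, 0).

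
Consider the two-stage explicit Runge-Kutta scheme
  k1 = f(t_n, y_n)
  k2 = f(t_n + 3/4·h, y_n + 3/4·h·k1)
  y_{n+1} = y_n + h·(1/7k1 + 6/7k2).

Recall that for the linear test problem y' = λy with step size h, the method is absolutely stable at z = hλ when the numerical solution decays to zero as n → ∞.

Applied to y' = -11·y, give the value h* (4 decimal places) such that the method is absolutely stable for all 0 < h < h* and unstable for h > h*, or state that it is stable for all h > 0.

(-1.5556,0); λ=-11 ⇒ h* = (14/9)/11 = 0.1414.

Test eqn y'=λy, z=hλ:
  k1=λy_n ⇒ h·k1=z·y_n;  k2=λ(1+3/4z)y_n ⇒ h·k2=z(1+3/4z)y_n
  y_{n+1}/y_n = 1 + 1/7z + 6/7z(1+3/4z) = 1 + z + 9/14z²
  R(z) = 1 + z + 9/14z².

Need |R(x)|<1, x<0.
x=-1: |R|=0.6429
R=1: x+9/14x²=0 ⇒ x=−14/9=-1.5556; min R=1−1/(4·9/14)=0.6111>−1
Confirm numerically:
  x=-1.504: |R|=0.95015 <1
  x=-1.134: |R|=0.69269 <1
  x=-0.816: |R|=0.61205 <1
  x=-2.005: |R|=1.57930 >1
  x=-1.655: |R|=1.10580 >1
Stable set (-1.5556, 0).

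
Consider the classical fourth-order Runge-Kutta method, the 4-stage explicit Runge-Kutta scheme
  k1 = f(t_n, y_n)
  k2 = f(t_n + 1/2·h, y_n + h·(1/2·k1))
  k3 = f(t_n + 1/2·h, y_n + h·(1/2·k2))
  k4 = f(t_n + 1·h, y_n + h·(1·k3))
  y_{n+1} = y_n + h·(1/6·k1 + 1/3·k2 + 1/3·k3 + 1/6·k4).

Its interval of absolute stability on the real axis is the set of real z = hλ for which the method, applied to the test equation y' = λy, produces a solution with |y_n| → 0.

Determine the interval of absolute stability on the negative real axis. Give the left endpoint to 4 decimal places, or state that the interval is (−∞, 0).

With y'=λy (z=hλ):
  order 4, 4-stage ⇒ R(z)=1+z+z^2/2+z^3/6+z^4/24
  (e.g. R(-1.29)=0.29965, |R|=0.29965)

Need |R(x)|<1, x<0.
x=-1.29: |R|=0.2997
|R(-2.49)|=0.6387 |R(-2.17)|=0.4053 |R(-0.67)|=0.5127
Bisect:
  x_lo=-3.4756 |R|=2.6468  x_hi=-0.0789 |R|=0.9241
  mid=-1.77724 |R|=0.28215 →hi
  mid=-2.62640 |R|=0.78570 →hi
  mid=-3.05098 |R|=1.48026 →lo
  mid=-2.83869 |R|=1.08354 →lo
  mid=-2.73255 |R|=0.92335 →hi
  mid=-2.78562 |R|=1.00049 →lo
  mid=-2.75908 |R|=0.96120 →hi
  mid=-2.77235 |R|=0.98066 →hi
  mid=-2.77899 |R|=0.99053 →hi
  ...
  [-2.78541,-2.78521] ⇒ x*=-2.7853
Stable set (-2.7853, 0).

z∈(-2.7853,0).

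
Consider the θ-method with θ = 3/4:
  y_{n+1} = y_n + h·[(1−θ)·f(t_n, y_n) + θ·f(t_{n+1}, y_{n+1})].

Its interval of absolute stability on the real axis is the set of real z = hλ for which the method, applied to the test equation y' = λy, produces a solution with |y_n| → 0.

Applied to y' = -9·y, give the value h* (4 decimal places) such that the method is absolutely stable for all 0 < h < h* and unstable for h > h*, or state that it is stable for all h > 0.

(−∞, 0) — no finite endpoint. Any h>0 works for λ=-9.

Test eqn y'=λy, z=hλ:
  y_{n+1} = y_n + z·[1/4·y_n + 3/4·y_{n+1}] ⇒ (1 − 3/4z)y_{n+1} = (1 + 1/4z)y_n
  ⇒ R(z) = (1 + 1/4z)/(1 − 3/4z).

Boundary: |R(x)|=1, x<0.
x=-0.55: |R|=0.6106
x=-2: |R|=0.2000
x=-10: |R|=0.1765
x=-100: |R|=0.3158
θ=3/4≥1/2 ⇒ |1+1/4x|<|1−3/4x| ∀x<0 ⇒ interval (−∞,0).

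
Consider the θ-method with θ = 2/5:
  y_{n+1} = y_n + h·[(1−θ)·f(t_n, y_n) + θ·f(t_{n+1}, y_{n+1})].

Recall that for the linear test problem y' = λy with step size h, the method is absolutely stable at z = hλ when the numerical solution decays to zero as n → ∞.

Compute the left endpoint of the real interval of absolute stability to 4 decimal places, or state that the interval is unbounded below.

z* = -10.0000.

Test eqn y'=λy, z=hλ:
  y_{n+1} = y_n + z·[3/5·y_n + 2/5·y_{n+1}] ⇒ (1 − 2/5z)y_{n+1} = (1 + 3/5z)y_n
  ⇒ R(z) = (1 + 3/5z)/(1 − 2/5z).

Solve |R(x)|<1 on ℝ⁻.
x=-0.51: |R|=0.5764
R=−1: 1+3/5x = −1+2/5x ⇒ -1/5x=2 ⇒ x=2/(-1/5)=-10.0000
Confirm numerically:
  x=-7.957: |R|=0.90231 <1
  x=-7.648: |R|=0.88412 <1
  x=-4.257: |R|=0.57503 <1
  x=-10.563: |R|=1.02155 >1
  x=-10.350: |R|=1.01362 >1
  x=-10.211: |R|=1.00830 >1
So |R|<1 on (-10.0000, 0).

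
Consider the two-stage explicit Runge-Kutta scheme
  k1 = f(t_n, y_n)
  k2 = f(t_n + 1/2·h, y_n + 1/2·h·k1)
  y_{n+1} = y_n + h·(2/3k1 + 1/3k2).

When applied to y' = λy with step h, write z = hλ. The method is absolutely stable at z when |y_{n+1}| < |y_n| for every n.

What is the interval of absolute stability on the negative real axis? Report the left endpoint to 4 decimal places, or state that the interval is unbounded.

Set f=λy, z=hλ:
  k1=λy_n ⇒ h·k1=z·y_n;  k2=λ(1+1/2z)y_n ⇒ h·k2=z(1+1/2z)y_n
  y_{n+1}/y_n = 1 + 2/3z + 1/3z(1+1/2z) = 1 + z + 1/6z²
  so R(z) = 1 + z + 1/6z².

Need |R(x)|<1, x<0.
x=-1.16: |R|=0.0643
R=1: x+1/6x²=0 ⇒ x=−6=-6.0000; min R=1−1/(4·1/6)=-0.5000>−1
Confirm numerically:
  x=-5.479: |R|=0.52424 <1
  x=-5.020: |R|=0.18007 <1
  x=-4.230: |R|=0.24785 <1
  x=-6.467: |R|=1.50335 >1
  x=-6.215: |R|=1.22270 >1
  x=-6.166: |R|=1.17059 >1
Interval (-6.0000, 0).

z∈(-6.0000,0).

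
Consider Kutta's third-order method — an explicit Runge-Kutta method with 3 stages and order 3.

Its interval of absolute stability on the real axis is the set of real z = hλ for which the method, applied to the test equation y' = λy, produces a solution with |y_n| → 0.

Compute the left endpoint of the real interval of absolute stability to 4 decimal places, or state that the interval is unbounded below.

Set f=λy, z=hλ:
  order 3, 3-stage ⇒ R(z)=1+z+z^2/2+z^3/6
  (e.g. R(-1.33)=0.16234, |R|=0.16234)

Boundary: |R(x)|=1, x<0.
x=-1.33: |R|=0.1623
|R(-1.32)|=0.1679 |R(-1.04)|=0.3133 |R(-0.86)|=0.4038
Bisect:
  x_lo=-3.0767 |R|=2.1976  x_hi=-0.2653 |R|=0.7668
  mid=-1.67097 |R|=0.05250 →hi
  mid=-2.37382 |R|=0.78573 →hi
  mid=-2.72524 |R|=1.38514 →lo
  mid=-2.54953 |R|=1.06151 →lo
  mid=-2.46167 |R|=0.91798 →hi
  mid=-2.50560 |R|=0.98829 →hi
  mid=-2.52757 |R|=1.02453 →lo
  mid=-2.51658 |R|=1.00632 →lo
  mid=-2.51109 |R|=0.99728 →hi
  mid=-2.51384 |R|=1.00180 →lo
  ...
  [-2.51281,-2.51264] ⇒ x*=-2.5127
So |R|<1 on (-2.5127, 0).

z* = -2.5127.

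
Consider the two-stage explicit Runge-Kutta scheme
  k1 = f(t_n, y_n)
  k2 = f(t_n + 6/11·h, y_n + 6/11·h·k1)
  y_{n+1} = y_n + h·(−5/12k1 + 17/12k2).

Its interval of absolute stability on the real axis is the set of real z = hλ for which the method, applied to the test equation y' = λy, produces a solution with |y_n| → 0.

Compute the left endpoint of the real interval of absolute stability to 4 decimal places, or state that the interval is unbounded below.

With y'=λy (z=hλ):
  k1=λy_n ⇒ h·k1=z·y_n;  k2=λ(1+6/11z)y_n ⇒ h·k2=z(1+6/11z)y_n
  y_{n+1}/y_n = 1 − 5/12z + 17/12z(1+6/11z) = 1 + z + 17/22z²
  R(z) = 1 + z + 17/22z².

Boundary: |R(x)|=1, x<0.
x=-0.67: |R|=0.6769
R=1: x+17/22x²=0 ⇒ x=−22/17=-1.2941; min R=1−1/(4·17/22)=0.6765>−1
Confirm numerically:
  x=-0.963: |R|=0.75360 <1
  x=-0.810: |R|=0.69699 <1
  x=-0.585: |R|=0.67945 <1
  x=-0.549: |R|=0.68390 <1
  x=-1.893: |R|=1.87603 >1
  x=-1.514: |R|=1.25724 >1
  x=-1.503: |R|=1.24260 >1
So |R|<1 on (-1.2941, 0).

left endpoint -1.2941.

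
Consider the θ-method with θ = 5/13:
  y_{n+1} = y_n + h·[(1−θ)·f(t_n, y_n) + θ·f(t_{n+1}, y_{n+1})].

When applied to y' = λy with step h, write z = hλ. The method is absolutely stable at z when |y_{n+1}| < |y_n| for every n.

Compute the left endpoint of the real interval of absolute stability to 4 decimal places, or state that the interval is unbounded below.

left endpoint -8.6667.

On y'=λy, z=hλ:
  y_{n+1} = y_n + z·[8/13·y_n + 5/13·y_{n+1}] ⇒ (1 − 5/13z)y_{n+1} = (1 + 8/13z)y_n
  Hence R(z) = (1 + 8/13z)/(1 − 5/13z).

Need |R(x)|<1, x<0.
x=-0.94: |R|=0.3096
R=−1: 1+8/13x = −1+5/13x ⇒ -3/13x=2 ⇒ x=2/(-3/13)=-8.6667
Confirm numerically:
  x=-7.646: |R|=0.94023 <1
  x=-7.115: |R|=0.90417 <1
  x=-4.755: |R|=0.68090 <1
  x=-8.767: |R|=1.00530 >1
  x=-8.705: |R|=1.00203 >1
Stable set (-8.6667, 0).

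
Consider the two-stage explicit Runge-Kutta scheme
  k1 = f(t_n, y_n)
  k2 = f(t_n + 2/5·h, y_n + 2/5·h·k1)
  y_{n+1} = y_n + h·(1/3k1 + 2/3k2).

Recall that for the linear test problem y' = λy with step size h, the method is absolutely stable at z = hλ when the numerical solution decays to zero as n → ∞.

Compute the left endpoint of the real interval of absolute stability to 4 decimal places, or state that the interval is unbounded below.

Set f=λy, z=hλ:
  k1=λy_n ⇒ h·k1=z·y_n;  k2=λ(1+2/5z)y_n ⇒ h·k2=z(1+2/5z)y_n
  y_{n+1}/y_n = 1 + 1/3z + 2/3z(1+2/5z) = 1 + z + 4/15z²
  Hence R(z) = 1 + z + 4/15z².

Find x<0 with |R(x)|<1.
x=-1.13: |R|=0.2105
R=1: x+4/15x²=0 ⇒ x=−15/4=-3.7500; min R=1−1/(4·4/15)=0.0625>−1
Confirm numerically:
  x=-3.564: |R|=0.82323 <1
  x=-2.986: |R|=0.39165 <1
  x=-2.617: |R|=0.20932 <1
  x=-2.123: |R|=0.07890 <1
  x=-4.116: |R|=1.40172 >1
  x=-4.025: |R|=1.29517 >1
Interval (-3.7500, 0).

left endpoint -3.7500.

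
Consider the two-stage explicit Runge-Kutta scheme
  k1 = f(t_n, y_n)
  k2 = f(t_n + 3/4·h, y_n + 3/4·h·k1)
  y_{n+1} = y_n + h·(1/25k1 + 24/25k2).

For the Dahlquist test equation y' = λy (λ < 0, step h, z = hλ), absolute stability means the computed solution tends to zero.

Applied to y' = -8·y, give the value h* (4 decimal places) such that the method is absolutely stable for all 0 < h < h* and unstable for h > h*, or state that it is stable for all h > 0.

Test eqn y'=λy, z=hλ:
  k1=λy_n ⇒ h·k1=z·y_n;  k2=λ(1+3/4z)y_n ⇒ h·k2=z(1+3/4z)y_n
  y_{n+1}/y_n = 1 + 1/25z + 24/25z(1+3/4z) = 1 + z + 18/25z²
  Hence R(z) = 1 + z + 18/25z².

Find x<0 with |R(x)|<1.
x=-0.79: |R|=0.6594
R=1: x+18/25x²=0 ⇒ x=−25/18=-1.3889; min R=1−1/(4·18/25)=0.6528>−1
Confirm numerically:
  x=-1.027: |R|=0.73240 <1
  x=-0.752: |R|=0.65516 <1
  x=-0.730: |R|=0.65369 <1
  x=-0.679: |R|=0.65295 <1
  x=-1.904: |R|=1.70616 >1
  x=-1.892: |R|=1.68536 >1
  x=-1.734: |R|=1.43086 >1
Interval (-1.3889, 0).

(-1.3889,0); λ=-8 ⇒ h* = (25/18)/8 = 0.1736.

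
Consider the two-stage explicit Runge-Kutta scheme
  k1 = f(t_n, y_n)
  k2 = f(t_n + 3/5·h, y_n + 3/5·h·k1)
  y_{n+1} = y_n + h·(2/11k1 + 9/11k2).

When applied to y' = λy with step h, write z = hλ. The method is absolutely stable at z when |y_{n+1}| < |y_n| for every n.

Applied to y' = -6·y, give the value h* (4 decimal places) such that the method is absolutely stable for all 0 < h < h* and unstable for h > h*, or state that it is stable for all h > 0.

(-2.0370,0); λ=-6 ⇒ h* = (55/27)/6 = 0.3395.

On y'=λy, z=hλ:
  k1=λy_n ⇒ h·k1=z·y_n;  k2=λ(1+3/5z)y_n ⇒ h·k2=z(1+3/5z)y_n
  y_{n+1}/y_n = 1 + 2/11z + 9/11z(1+3/5z) = 1 + z + 27/55z²
  R(z) = 1 + z + 27/55z².

Solve |R(x)|<1 on ℝ⁻.
x=-0.47: |R|=0.6384
R=1: x+27/55x²=0 ⇒ x=−55/27=-2.0370; min R=1−1/(4·27/55)=0.4907>−1
Confirm numerically:
  x=-1.438: |R|=0.57712 <1
  x=-1.262: |R|=0.51984 <1
  x=-1.154: |R|=0.49975 <1
  x=-2.345: |R|=1.35452 >1
  x=-2.339: |R|=1.34672 >1
So |R|<1 on (-2.0370, 0).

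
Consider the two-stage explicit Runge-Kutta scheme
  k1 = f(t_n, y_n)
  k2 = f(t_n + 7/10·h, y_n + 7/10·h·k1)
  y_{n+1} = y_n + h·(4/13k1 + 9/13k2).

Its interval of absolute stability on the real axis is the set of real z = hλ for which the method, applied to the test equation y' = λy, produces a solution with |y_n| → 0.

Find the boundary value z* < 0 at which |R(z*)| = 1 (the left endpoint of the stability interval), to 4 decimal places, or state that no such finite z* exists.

Set f=λy, z=hλ:
  k1=λy_n ⇒ h·k1=z·y_n;  k2=λ(1+7/10z)y_n ⇒ h·k2=z(1+7/10z)y_n
  y_{n+1}/y_n = 1 + 4/13z + 9/13z(1+7/10z) = 1 + z + 63/130z²
  so R(z) = 1 + z + 63/130z².

Solve |R(x)|<1 on ℝ⁻.
x=-1.09: |R|=0.4858
R=1: x+63/130x²=0 ⇒ x=−130/63=-2.0635; min R=1−1/(4·63/130)=0.4841>−1
Confirm numerically:
  x=-1.888: |R|=0.83943 <1
  x=-1.676: |R|=0.68527 <1
  x=-1.504: |R|=0.59221 <1
  x=-1.043: |R|=0.48419 <1
  x=-2.294: |R|=1.25626 >1
  x=-2.248: |R|=1.20101 >1
  x=-2.102: |R|=1.03923 >1
So |R|<1 on (-2.0635, 0).

z* = -2.0635.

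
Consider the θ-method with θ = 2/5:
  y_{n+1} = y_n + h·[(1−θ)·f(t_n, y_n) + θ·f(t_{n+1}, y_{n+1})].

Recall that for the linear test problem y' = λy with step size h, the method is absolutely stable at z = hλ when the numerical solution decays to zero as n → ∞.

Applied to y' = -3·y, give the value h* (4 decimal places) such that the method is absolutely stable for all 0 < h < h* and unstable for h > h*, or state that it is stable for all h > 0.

With y'=λy (z=hλ):
  y_{n+1} = y_n + z·[3/5·y_n + 2/5·y_{n+1}] ⇒ (1 − 2/5z)y_{n+1} = (1 + 3/5z)y_n
  so R(z) = (1 + 3/5z)/(1 − 2/5z).

Solve |R(x)|<1 on ℝ⁻.
x=-0.97: |R|=0.3012
R=−1: 1+3/5x = −1+2/5x ⇒ -1/5x=2 ⇒ x=2/(-1/5)=-10.0000
Confirm numerically:
  x=-9.928: |R|=0.99710 <1
  x=-8.776: |R|=0.94573 <1
  x=-4.803: |R|=0.64419 <1
  x=-10.542: |R|=1.02078 >1
  x=-10.506: |R|=1.01945 >1
  x=-10.439: |R|=1.01696 >1
So |R|<1 on (-10.0000, 0).

(-10.0000,0); λ=-3 ⇒ h* = (10)/3 = 3.3333.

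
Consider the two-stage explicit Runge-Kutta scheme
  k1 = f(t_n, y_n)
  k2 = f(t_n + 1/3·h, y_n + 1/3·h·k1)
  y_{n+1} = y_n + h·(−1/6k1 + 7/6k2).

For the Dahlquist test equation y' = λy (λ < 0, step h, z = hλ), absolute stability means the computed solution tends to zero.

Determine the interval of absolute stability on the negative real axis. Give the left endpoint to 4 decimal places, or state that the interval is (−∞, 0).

Set f=λy, z=hλ:
  k1=λy_n ⇒ h·k1=z·y_n;  k2=λ(1+1/3z)y_n ⇒ h·k2=z(1+1/3z)y_n
  y_{n+1}/y_n = 1 − 1/6z + 7/6z(1+1/3z) = 1 + z + 7/18z²
  so R(z) = 1 + z + 7/18z².

Boundary: |R(x)|=1, x<0.
x=-0.38: |R|=0.6762
R=1: x+7/18x²=0 ⇒ x=−18/7=-2.5714; min R=1−1/(4·7/18)=0.3571>−1
Confirm numerically:
  x=-1.649: |R|=0.40847 <1
  x=-1.439: |R|=0.36628 <1
  x=-1.111: |R|=0.36901 <1
  x=-3.008: |R|=1.51069 >1
  x=-2.862: |R|=1.32341 >1
  x=-2.697: |R|=1.13170 >1
So |R|<1 on (-2.5714, 0).

(-2.5714, 0).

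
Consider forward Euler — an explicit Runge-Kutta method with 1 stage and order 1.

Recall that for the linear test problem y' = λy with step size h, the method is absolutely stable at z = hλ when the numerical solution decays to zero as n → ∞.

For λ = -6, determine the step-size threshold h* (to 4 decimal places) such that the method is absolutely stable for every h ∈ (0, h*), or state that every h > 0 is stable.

(-2.0000,0); λ=-6 ⇒ h* = 0.3333.

On y'=λy, z=hλ:
  order 1, 1-stage ⇒ R(z)=1+z
  (e.g. R(-1.23)=-0.23000, |R|=0.23000)

Need |R(x)|<1, x<0.
x=-1.23: |R|=0.2300
|R(-2.23)|=1.2300 |R(-2.19)|=1.1900 |R(-1.18)|=0.1800
Bisect:
  x_lo=-2.8361 |R|=1.8361  x_hi=-0.3277 |R|=0.6723
  mid=-1.58189 |R|=0.58189 →hi
  mid=-2.20899 |R|=1.20899 →lo
  mid=-1.89544 |R|=0.89544 →hi
  mid=-2.05222 |R|=1.05222 →lo
  mid=-1.97383 |R|=0.97383 →hi
  mid=-2.01302 |R|=1.01302 →lo
  mid=-1.99343 |R|=0.99343 →hi
  mid=-2.00323 |R|=1.00323 →lo
  mid=-1.99833 |R|=0.99833 →hi
  mid=-2.00078 |R|=1.00078 →lo
  ...
  [-2.00001,-1.99986] ⇒ x*=-2.0000
Interval (-2.0000, 0).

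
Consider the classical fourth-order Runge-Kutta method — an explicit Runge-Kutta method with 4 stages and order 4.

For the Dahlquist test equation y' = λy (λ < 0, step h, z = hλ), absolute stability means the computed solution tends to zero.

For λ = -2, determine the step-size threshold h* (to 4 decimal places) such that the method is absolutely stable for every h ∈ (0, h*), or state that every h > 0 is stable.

(-2.7853,0); λ=-2 ⇒ h* = 1.3926.

On y'=λy, z=hλ:
  order 4, 4-stage ⇒ R(z)=1+z+z^2/2+z^3/6+z^4/24
  (e.g. R(-0.9)=0.41084, |R|=0.41084)

Need |R(x)|<1, x<0.
x=-0.9: |R|=0.4108
|R(-2.92)|=1.2228 |R(-1.56)|=0.2708 |R(-0.53)|=0.5889
Bisect:
  x_lo=-3.3370 |R|=2.2042  x_hi=-0.0716 |R|=0.9309
  mid=-1.70431 |R|=0.27450 →hi
  mid=-2.52065 |R|=0.66900 →hi
  mid=-2.92882 |R|=1.23885 →lo
  mid=-2.72473 |R|=0.91247 →hi
  mid=-2.82677 |R|=1.06436 →lo
  mid=-2.77575 |R|=0.98571 →hi
  mid=-2.80126 |R|=1.02435 →lo
  mid=-2.78851 |R|=1.00486 →lo
  ...
  [-2.78532,-2.78512] ⇒ x*=-2.7853
So |R|<1 on (-2.7853, 0).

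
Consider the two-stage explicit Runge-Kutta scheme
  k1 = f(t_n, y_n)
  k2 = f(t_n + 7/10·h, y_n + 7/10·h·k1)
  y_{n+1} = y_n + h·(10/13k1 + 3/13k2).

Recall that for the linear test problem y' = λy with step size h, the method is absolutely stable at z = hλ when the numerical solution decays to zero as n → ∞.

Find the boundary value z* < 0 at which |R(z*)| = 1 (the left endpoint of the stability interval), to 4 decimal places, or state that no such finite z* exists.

With y'=λy (z=hλ):
  k1=λy_n ⇒ h·k1=z·y_n;  k2=λ(1+7/10z)y_n ⇒ h·k2=z(1+7/10z)y_n
  y_{n+1}/y_n = 1 + 10/13z + 3/13z(1+7/10z) = 1 + z + 21/130z²
  so R(z) = 1 + z + 21/130z².

Find x<0 with |R(x)|<1.
x=-1.35: |R|=0.0556
R=1: x+21/130x²=0 ⇒ x=−130/21=-6.1905; min R=1−1/(4·21/130)=-0.5476>−1
Confirm numerically:
  x=-4.597: |R|=0.18330 <1
  x=-3.682: |R|=0.49200 <1
  x=-2.611: |R|=0.50974 <1
  x=-6.490: |R|=1.31402 >1
  x=-6.431: |R|=1.24987 >1
Stable set (-6.1905, 0).

left endpoint -6.1905.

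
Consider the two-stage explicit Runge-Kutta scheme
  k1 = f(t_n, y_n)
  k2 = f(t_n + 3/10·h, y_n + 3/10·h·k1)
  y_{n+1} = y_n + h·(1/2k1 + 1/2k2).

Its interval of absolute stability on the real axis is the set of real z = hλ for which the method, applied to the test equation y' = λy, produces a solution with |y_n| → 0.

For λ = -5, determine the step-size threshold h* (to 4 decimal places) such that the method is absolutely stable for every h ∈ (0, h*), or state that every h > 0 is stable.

On y'=λy, z=hλ:
  k1=λy_n ⇒ h·k1=z·y_n;  k2=λ(1+3/10z)y_n ⇒ h·k2=z(1+3/10z)y_n
  y_{n+1}/y_n = 1 + 1/2z + 1/2z(1+3/10z) = 1 + z + 3/20z²
  R(z) = 1 + z + 3/20z².

Find x<0 with |R(x)|<1.
x=-0.77: |R|=0.3189
R=1: x+3/20x²=0 ⇒ x=−20/3=-6.6667; min R=1−1/(4·3/20)=-0.6667>−1
Confirm numerically:
  x=-5.325: |R|=0.07166 <1
  x=-4.398: |R|=0.49664 <1
  x=-3.712: |R|=0.64516 <1
  x=-7.220: |R|=1.59926 >1
  x=-6.896: |R|=1.23722 >1
  x=-6.871: |R|=1.21060 >1
Stable set (-6.6667, 0).

(-6.6667,0); λ=-5 ⇒ h* = (20/3)/5 = 1.3333.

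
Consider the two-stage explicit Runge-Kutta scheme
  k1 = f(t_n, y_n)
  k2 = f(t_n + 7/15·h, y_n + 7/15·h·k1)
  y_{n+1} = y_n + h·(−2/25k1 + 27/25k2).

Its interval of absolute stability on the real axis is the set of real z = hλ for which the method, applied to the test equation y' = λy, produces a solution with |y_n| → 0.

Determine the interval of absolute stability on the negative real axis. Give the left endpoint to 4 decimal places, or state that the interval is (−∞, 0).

Test eqn y'=λy, z=hλ:
  k1=λy_n ⇒ h·k1=z·y_n;  k2=λ(1+7/15z)y_n ⇒ h·k2=z(1+7/15z)y_n
  y_{n+1}/y_n = 1 − 2/25z + 27/25z(1+7/15z) = 1 + z + 63/125z²
  ⇒ R(z) = 1 + z + 63/125z².

Boundary: |R(x)|=1, x<0.
x=-1: |R|=0.5040
R=1: x+63/125x²=0 ⇒ x=−125/63=-1.9841; min R=1−1/(4·63/125)=0.5040>−1
Confirm numerically:
  x=-1.391: |R|=0.58418 <1
  x=-1.280: |R|=0.54575 <1
  x=-1.041: |R|=0.50518 <1
  x=-2.278: |R|=1.33740 >1
  x=-2.148: |R|=1.17741 >1
  x=-2.054: |R|=1.07233 >1
Stable set (-1.9841, 0).

z∈(-1.9841,0).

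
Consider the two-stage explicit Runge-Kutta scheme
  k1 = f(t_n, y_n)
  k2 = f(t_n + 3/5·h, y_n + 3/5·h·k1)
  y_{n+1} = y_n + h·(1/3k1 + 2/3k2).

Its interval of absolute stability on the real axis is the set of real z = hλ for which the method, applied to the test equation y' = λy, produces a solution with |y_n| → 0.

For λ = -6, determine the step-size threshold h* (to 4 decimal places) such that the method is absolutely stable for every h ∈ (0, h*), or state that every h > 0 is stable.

(-2.5000,0); λ=-6 ⇒ h* = (5/2)/6 = 0.4167.

On y'=λy, z=hλ:
  k1=λy_n ⇒ h·k1=z·y_n;  k2=λ(1+3/5z)y_n ⇒ h·k2=z(1+3/5z)y_n
  y_{n+1}/y_n = 1 + 1/3z + 2/3z(1+3/5z) = 1 + z + 2/5z²
  so R(z) = 1 + z + 2/5z².

Find x<0 with |R(x)|<1.
x=-0.7: |R|=0.4960
R=1: x+2/5x²=0 ⇒ x=−5/2=-2.5000; min R=1−1/(4·2/5)=0.3750>−1
Confirm numerically:
  x=-2.285: |R|=0.80349 <1
  x=-2.217: |R|=0.74904 <1
  x=-1.400: |R|=0.38400 <1
  x=-3.050: |R|=1.67100 >1
  x=-2.706: |R|=1.22297 >1
  x=-2.574: |R|=1.07619 >1
Interval (-2.5000, 0).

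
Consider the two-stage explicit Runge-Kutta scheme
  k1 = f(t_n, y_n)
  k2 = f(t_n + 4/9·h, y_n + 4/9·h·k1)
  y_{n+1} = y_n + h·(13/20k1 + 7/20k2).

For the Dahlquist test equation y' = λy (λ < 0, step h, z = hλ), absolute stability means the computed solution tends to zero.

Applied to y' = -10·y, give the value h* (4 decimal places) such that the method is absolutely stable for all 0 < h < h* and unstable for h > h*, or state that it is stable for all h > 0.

On y'=λy, z=hλ:
  k1=λy_n ⇒ h·k1=z·y_n;  k2=λ(1+4/9z)y_n ⇒ h·k2=z(1+4/9z)y_n
  y_{n+1}/y_n = 1 + 13/20z + 7/20z(1+4/9z) = 1 + z + 7/45z²
  Hence R(z) = 1 + z + 7/45z².

Boundary: |R(x)|=1, x<0.
x=-0.36: |R|=0.6602
R=1: x+7/45x²=0 ⇒ x=−45/7=-6.4286; min R=1−1/(4·7/45)=-0.6071>−1
Confirm numerically:
  x=-5.658: |R|=0.32179 <1
  x=-4.367: |R|=0.40045 <1
  x=-3.496: |R|=0.59480 <1
  x=-3.149: |R|=0.60648 <1
  x=-6.873: |R|=1.47515 >1
  x=-6.601: |R|=1.17705 >1
  x=-6.565: |R|=1.13932 >1
So |R|<1 on (-6.4286, 0).

(-6.4286,0); λ=-10 ⇒ h* = (45/7)/10 = 0.6429.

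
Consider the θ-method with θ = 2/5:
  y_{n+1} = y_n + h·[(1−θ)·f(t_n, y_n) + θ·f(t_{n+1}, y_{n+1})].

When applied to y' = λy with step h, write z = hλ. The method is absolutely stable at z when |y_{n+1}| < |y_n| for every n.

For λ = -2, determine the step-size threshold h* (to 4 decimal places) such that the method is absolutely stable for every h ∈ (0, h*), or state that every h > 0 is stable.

(-10.0000,0); λ=-2 ⇒ h* = (10)/2 = 5.0000.

With y'=λy (z=hλ):
  y_{n+1} = y_n + z·[3/5·y_n + 2/5·y_{n+1}] ⇒ (1 − 2/5z)y_{n+1} = (1 + 3/5z)y_n
  Hence R(z) = (1 + 3/5z)/(1 − 2/5z).

Find x<0 with |R(x)|<1.
x=-1.74: |R|=0.0259
R=−1: 1+3/5x = −1+2/5x ⇒ -1/5x=2 ⇒ x=2/(-1/5)=-10.0000
Confirm numerically:
  x=-9.500: |R|=0.97917 <1
  x=-7.272: |R|=0.86042 <1
  x=-5.964: |R|=0.76158 <1
  x=-4.444: |R|=0.59994 <1
  x=-10.522: |R|=1.02004 >1
  x=-10.389: |R|=1.01509 >1
Interval (-10.0000, 0).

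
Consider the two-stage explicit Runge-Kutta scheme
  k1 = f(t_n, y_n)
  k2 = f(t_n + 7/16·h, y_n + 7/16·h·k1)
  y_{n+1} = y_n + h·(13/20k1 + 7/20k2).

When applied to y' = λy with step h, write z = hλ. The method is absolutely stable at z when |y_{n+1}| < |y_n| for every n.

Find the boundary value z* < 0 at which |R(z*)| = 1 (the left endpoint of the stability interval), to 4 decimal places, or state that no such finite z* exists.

z* = -6.5306.

With y'=λy (z=hλ):
  k1=λy_n ⇒ h·k1=z·y_n;  k2=λ(1+7/16z)y_n ⇒ h·k2=z(1+7/16z)y_n
  y_{n+1}/y_n = 1 + 13/20z + 7/20z(1+7/16z) = 1 + z + 49/320z²
  ⇒ R(z) = 1 + z + 49/320z².

Find x<0 with |R(x)|<1.
x=-1.04: |R|=0.1256
R=1: x+49/320x²=0 ⇒ x=−320/49=-6.5306; min R=1−1/(4·49/320)=-0.6327>−1
Confirm numerically:
  x=-6.463: |R|=0.93309 <1
  x=-3.158: |R|=0.63089 <1
  x=-2.749: |R|=0.59183 <1
  x=-2.616: |R|=0.56810 <1
  x=-6.902: |R|=1.39251 >1
  x=-6.833: |R|=1.31639 >1
  x=-6.765: |R|=1.24280 >1
So |R|<1 on (-6.5306, 0).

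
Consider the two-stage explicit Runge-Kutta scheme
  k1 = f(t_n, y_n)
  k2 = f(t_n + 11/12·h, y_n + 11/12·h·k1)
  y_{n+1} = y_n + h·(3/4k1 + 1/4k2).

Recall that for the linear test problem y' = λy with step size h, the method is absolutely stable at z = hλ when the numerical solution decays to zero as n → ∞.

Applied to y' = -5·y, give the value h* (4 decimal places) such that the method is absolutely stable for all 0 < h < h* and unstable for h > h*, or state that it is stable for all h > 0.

On y'=λy, z=hλ:
  k1=λy_n ⇒ h·k1=z·y_n;  k2=λ(1+11/12z)y_n ⇒ h·k2=z(1+11/12z)y_n
  y_{n+1}/y_n = 1 + 3/4z + 1/4z(1+11/12z) = 1 + z + 11/48z²
  Hence R(z) = 1 + z + 11/48z².

Solve |R(x)|<1 on ℝ⁻.
x=-1.35: |R|=0.0677
R=1: x+11/48x²=0 ⇒ x=−48/11=-4.3636; min R=1−1/(4·11/48)=-0.0909>−1
Confirm numerically:
  x=-3.581: |R|=0.35773 <1
  x=-3.424: |R|=0.26270 <1
  x=-2.963: |R|=0.04894 <1
  x=-2.026: |R|=0.08535 <1
  x=-4.583: |R|=1.23039 >1
  x=-4.484: |R|=1.12368 >1
Stable set (-4.3636, 0).

(-4.3636,0); λ=-5 ⇒ h* = (48/11)/5 = 0.8727.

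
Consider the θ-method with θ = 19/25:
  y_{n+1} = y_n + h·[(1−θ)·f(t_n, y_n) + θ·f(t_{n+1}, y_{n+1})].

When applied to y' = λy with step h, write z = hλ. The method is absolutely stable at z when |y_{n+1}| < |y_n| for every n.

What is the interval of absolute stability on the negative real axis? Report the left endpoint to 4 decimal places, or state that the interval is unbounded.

On y'=λy, z=hλ:
  y_{n+1} = y_n + z·[6/25·y_n + 19/25·y_{n+1}] ⇒ (1 − 19/25z)y_{n+1} = (1 + 6/25z)y_n
  Hence R(z) = (1 + 6/25z)/(1 − 19/25z).

Boundary: |R(x)|=1, x<0.
x=-1.03: |R|=0.4223
x=-2: |R|=0.2063
x=-10: |R|=0.1628
x=-100: |R|=0.2987
θ=19/25≥1/2 ⇒ |1+6/25x|<|1−19/25x| ∀x<0 ⇒ interval (−∞,0).

interval (−∞, 0).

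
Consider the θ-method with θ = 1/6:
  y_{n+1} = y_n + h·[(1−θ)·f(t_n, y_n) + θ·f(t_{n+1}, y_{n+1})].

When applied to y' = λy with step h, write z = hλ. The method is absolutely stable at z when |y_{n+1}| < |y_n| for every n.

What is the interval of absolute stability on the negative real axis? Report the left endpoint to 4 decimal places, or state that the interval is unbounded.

With y'=λy (z=hλ):
  y_{n+1} = y_n + z·[5/6·y_n + 1/6·y_{n+1}] ⇒ (1 − 1/6z)y_{n+1} = (1 + 5/6z)y_n
  Hence R(z) = (1 + 5/6z)/(1 − 1/6z).

Find x<0 with |R(x)|<1.
x=-0.32: |R|=0.6962
R=−1: 1+5/6x = −1+1/6x ⇒ -2/3x=2 ⇒ x=2/(-2/3)=-3.0000
Confirm numerically:
  x=-2.434: |R|=0.73156 <1
  x=-2.320: |R|=0.67308 <1
  x=-2.165: |R|=0.59094 <1
  x=-1.999: |R|=0.49944 <1
  x=-3.125: |R|=1.05479 >1
  x=-3.076: |R|=1.03349 >1
Interval (-3.0000, 0).

z∈(-3.0000,0).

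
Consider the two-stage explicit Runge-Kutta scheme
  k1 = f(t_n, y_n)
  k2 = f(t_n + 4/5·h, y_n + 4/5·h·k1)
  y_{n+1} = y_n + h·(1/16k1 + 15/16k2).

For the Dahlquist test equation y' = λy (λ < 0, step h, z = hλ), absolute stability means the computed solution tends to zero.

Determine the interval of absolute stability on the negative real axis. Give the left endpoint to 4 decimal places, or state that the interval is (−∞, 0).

On y'=λy, z=hλ:
  k1=λy_n ⇒ h·k1=z·y_n;  k2=λ(1+4/5z)y_n ⇒ h·k2=z(1+4/5z)y_n
  y_{n+1}/y_n = 1 + 1/16z + 15/16z(1+4/5z) = 1 + z + 3/4z²
  Hence R(z) = 1 + z + 3/4z².

Find x<0 with |R(x)|<1.
x=-1.46: |R|=1.1387
R=1: x+3/4x²=0 ⇒ x=−4/3=-1.3333; min R=1−1/(4·3/4)=0.6667>−1
Confirm numerically:
  x=-0.902: |R|=0.70820 <1
  x=-0.843: |R|=0.68999 <1
  x=-0.792: |R|=0.67845 <1
  x=-0.589: |R|=0.67119 <1
  x=-1.793: |R|=1.61814 >1
  x=-1.616: |R|=1.34259 >1
  x=-1.588: |R|=1.30331 >1
Stable set (-1.3333, 0).

(-1.3333, 0).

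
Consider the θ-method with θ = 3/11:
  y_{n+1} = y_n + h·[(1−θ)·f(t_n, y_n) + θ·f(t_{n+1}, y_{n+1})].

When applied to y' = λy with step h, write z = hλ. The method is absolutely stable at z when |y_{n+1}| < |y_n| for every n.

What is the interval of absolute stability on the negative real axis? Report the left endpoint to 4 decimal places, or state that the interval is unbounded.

On y'=λy, z=hλ:
  y_{n+1} = y_n + z·[8/11·y_n + 3/11·y_{n+1}] ⇒ (1 − 3/11z)y_{n+1} = (1 + 8/11z)y_n
  R(z) = (1 + 8/11z)/(1 − 3/11z).

Boundary: |R(x)|=1, x<0.
x=-0.79: |R|=0.3500
R=−1: 1+8/11x = −1+3/11x ⇒ -5/11x=2 ⇒ x=2/(-5/11)=-4.4000
Confirm numerically:
  x=-4.206: |R|=0.95893 <1
  x=-4.062: |R|=0.92711 <1
  x=-1.778: |R|=0.19738 <1
  x=-4.889: |R|=1.09526 >1
  x=-4.749: |R|=1.06912 >1
  x=-4.477: |R|=1.01576 >1
Stable set (-4.4000, 0).

z∈(-4.4000,0).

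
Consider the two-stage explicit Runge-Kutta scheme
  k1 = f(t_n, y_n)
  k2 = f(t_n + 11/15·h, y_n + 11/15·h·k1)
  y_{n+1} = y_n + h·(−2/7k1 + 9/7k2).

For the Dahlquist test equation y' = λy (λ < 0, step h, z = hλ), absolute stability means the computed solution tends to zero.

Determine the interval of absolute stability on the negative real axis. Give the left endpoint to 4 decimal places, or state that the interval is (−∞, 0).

(-1.0606, 0).

Set f=λy, z=hλ:
  k1=λy_n ⇒ h·k1=z·y_n;  k2=λ(1+11/15z)y_n ⇒ h·k2=z(1+11/15z)y_n
  y_{n+1}/y_n = 1 − 2/7z + 9/7z(1+11/15z) = 1 + z + 33/35z²
  Hence R(z) = 1 + z + 33/35z².

Find x<0 with |R(x)|<1.
x=-1.28: |R|=1.2648
R=1: x+33/35x²=0 ⇒ x=−35/33=-1.0606; min R=1−1/(4·33/35)=0.7348>−1
Confirm numerically:
  x=-0.855: |R|=0.83425 <1
  x=-0.747: |R|=0.77912 <1
  x=-0.540: |R|=0.73494 <1
  x=-1.595: |R|=1.80365 >1
  x=-1.518: |R|=1.65465 >1
  x=-1.205: |R|=1.16405 >1
Interval (-1.0606, 0).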